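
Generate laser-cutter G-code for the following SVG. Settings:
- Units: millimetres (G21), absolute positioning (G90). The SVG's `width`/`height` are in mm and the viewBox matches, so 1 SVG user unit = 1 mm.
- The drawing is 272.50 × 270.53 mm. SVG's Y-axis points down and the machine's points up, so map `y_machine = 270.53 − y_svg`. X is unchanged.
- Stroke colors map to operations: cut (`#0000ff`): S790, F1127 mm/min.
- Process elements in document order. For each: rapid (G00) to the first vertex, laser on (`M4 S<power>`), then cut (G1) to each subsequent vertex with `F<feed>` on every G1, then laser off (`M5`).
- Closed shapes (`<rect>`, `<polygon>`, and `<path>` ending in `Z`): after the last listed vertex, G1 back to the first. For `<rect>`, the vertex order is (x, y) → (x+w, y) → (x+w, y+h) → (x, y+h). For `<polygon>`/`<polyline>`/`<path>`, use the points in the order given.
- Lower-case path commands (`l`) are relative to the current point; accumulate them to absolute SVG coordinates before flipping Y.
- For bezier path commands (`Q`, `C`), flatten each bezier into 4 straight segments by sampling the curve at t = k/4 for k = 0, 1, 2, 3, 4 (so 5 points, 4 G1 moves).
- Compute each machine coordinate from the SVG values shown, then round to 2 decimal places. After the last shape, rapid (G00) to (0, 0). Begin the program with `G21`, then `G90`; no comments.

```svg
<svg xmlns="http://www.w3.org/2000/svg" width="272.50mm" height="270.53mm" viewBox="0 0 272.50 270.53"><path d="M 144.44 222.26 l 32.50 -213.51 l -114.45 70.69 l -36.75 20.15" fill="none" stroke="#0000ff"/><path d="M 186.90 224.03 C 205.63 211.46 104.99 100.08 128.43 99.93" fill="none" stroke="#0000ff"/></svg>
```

G21
G90
G00 X144.44 Y48.27
M4 S790
G1 X176.94 Y261.78 F1127
G1 X62.49 Y191.09 F1127
G1 X25.74 Y170.94 F1127
M5
G00 X186.90 Y46.50
M4 S790
G1 X182.37 Y71.17 F1127
G1 X155.90 Y113.21 F1127
G1 X130.31 Y152.91 F1127
G1 X128.43 Y170.60 F1127
M5
G00 X0.00 Y0.00

viewBox `0 0 272.50 270.53` with mm width/height → 1 unit = 1 mm. Flip: y_m = 270.53 − y_svg.

**Shape 1** — `<path>` open polyline, stroke `#0000ff` → cut (S790, F1127). Machine vertices: (144.44,48.27) → (176.94,261.78) → (62.49,191.09) → (25.74,170.94). Open path.

**Shape 2** — `<path>` cubic bezier, stroke `#0000ff` → cut (S790, F1127). Control points (SVG): P0=(186.90,224.03), P1=(205.63,211.46), P2=(104.99,100.08), P3=(128.43,99.93); sampled at t=k/4. Machine vertices: (186.90,46.50) → (182.37,71.17) → (155.90,113.21) → (130.31,152.91) → (128.43,170.60). Open path.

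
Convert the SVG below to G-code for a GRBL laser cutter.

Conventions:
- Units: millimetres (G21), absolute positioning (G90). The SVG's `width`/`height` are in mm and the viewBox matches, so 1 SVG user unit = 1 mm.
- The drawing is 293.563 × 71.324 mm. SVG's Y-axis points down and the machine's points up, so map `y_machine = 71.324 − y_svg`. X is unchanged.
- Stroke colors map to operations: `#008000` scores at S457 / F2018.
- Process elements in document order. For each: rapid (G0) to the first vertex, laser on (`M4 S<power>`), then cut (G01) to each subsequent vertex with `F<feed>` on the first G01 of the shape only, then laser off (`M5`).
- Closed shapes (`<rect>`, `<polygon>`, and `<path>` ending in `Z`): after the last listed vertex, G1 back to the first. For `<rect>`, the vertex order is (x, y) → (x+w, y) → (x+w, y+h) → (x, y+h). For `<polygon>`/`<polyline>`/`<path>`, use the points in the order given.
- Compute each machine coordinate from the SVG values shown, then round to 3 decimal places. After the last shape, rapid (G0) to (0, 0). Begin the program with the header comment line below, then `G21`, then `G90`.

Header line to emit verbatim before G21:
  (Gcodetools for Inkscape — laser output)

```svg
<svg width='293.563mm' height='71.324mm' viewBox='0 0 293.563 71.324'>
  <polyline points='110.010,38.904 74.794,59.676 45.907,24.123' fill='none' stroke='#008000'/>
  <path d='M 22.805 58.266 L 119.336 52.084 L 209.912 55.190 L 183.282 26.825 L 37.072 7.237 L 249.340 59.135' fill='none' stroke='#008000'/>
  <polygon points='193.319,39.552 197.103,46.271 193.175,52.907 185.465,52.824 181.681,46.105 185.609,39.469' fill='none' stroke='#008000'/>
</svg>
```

Since the viewBox matches the mm dimensions, user units are millimetres directly. The only transform is the Y-flip y_m = 71.324 − y_svg.

Shape 1 is a open polyline drawn with `<polyline>`. Its stroke #008000 means score at S457, F2018. After flipping Y the toolpath is (110.010,32.420) → (74.794,11.648) → (45.907,47.201).

Shape 2 is a open polyline drawn with `<path>`. Its stroke #008000 means score at S457, F2018. After flipping Y the toolpath is (22.805,13.058) → (119.336,19.240) → (209.912,16.134) → (183.282,44.499) → (37.072,64.087) → (249.340,12.189).

Shape 3 is a regular polygon drawn with `<polygon>`. Its stroke #008000 means score at S457, F2018. After flipping Y the toolpath is (193.319,31.772) → (197.103,25.053) → (193.175,18.417) → (185.465,18.500) → (181.681,25.219) → (185.609,31.855) → (193.319,31.772), returning to the start.

(Gcodetools for Inkscape — laser output)
G21
G90
G0 X110.010 Y32.420
M4 S457
G01 X74.794 Y11.648 F2018
G01 X45.907 Y47.201
M5
G0 X22.805 Y13.058
M4 S457
G01 X119.336 Y19.240 F2018
G01 X209.912 Y16.134
G01 X183.282 Y44.499
G01 X37.072 Y64.087
G01 X249.340 Y12.189
M5
G0 X193.319 Y31.772
M4 S457
G01 X197.103 Y25.053 F2018
G01 X193.175 Y18.417
G01 X185.465 Y18.500
G01 X181.681 Y25.219
G01 X185.609 Y31.855
G01 X193.319 Y31.772
M5
G0 X0.000 Y0.000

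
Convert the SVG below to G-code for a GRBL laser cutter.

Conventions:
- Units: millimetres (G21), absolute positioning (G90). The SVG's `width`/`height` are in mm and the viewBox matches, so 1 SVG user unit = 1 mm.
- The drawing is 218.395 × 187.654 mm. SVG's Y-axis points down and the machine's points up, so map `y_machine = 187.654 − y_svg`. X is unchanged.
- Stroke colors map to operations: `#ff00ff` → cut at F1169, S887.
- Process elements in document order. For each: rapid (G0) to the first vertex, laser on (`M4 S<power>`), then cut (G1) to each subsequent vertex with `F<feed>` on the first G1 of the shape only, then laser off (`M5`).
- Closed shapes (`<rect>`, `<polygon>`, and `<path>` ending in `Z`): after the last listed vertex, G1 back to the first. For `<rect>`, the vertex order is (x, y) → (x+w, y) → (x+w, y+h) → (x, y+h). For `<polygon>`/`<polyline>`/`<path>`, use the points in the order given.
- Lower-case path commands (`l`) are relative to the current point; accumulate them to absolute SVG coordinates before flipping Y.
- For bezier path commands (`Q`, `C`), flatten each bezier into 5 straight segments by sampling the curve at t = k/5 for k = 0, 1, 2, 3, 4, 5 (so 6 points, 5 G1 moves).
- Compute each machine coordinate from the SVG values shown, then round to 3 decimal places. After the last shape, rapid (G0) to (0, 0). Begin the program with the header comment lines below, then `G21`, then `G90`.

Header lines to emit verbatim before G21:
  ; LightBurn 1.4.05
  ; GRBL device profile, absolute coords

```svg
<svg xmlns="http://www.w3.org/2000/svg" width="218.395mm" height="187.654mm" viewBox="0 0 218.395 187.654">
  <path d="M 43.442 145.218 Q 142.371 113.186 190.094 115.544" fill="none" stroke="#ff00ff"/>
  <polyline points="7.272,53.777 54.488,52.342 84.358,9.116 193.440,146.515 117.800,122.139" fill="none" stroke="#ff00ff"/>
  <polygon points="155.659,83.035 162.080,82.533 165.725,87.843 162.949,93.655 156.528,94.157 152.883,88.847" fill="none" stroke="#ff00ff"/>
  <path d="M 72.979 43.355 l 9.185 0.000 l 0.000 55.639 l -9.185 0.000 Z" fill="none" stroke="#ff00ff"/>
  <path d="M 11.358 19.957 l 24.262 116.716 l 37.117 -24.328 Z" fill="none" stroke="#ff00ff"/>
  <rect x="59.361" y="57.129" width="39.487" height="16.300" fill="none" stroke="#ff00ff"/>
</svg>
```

; LightBurn 1.4.05
; GRBL device profile, absolute coords
G21
G90
G0 X43.442 Y42.436
M4 S887
G1 X80.965 Y53.873 F1169
G1 X114.392 Y62.559
G1 X143.723 Y68.494
G1 X168.957 Y71.678
G1 X190.094 Y72.110
M5
G0 X7.272 Y133.877
M4 S887
G1 X54.488 Y135.312 F1169
G1 X84.358 Y178.538
G1 X193.440 Y41.139
G1 X117.800 Y65.515
M5
G0 X155.659 Y104.619
M4 S887
G1 X162.080 Y105.121 F1169
G1 X165.725 Y99.811
G1 X162.949 Y93.999
G1 X156.528 Y93.497
G1 X152.883 Y98.807
G1 X155.659 Y104.619
M5
G0 X72.979 Y144.299
M4 S887
G1 X82.164 Y144.299 F1169
G1 X82.164 Y88.660
G1 X72.979 Y88.660
G1 X72.979 Y144.299
M5
G0 X11.358 Y167.697
M4 S887
G1 X35.620 Y50.981 F1169
G1 X72.737 Y75.309
G1 X11.358 Y167.697
M5
G0 X59.361 Y130.525
M4 S887
G1 X98.848 Y130.525 F1169
G1 X98.848 Y114.225
G1 X59.361 Y114.225
G1 X59.361 Y130.525
M5
G0 X0.000 Y0.000

Since the viewBox matches the mm dimensions, user units are millimetres directly. The only transform is the Y-flip y_m = 187.654 − y_svg.

Shape 1 is a quadratic bezier drawn with `<path>`. Its stroke #ff00ff means cut at S887, F1169. After flipping Y the toolpath is (43.442,42.436) → (80.965,53.873) → (114.392,62.559) → (143.723,68.494) → (168.957,71.678) → (190.094,72.110).

Shape 2 is a open polyline drawn with `<polyline>`. Its stroke #ff00ff means cut at S887, F1169. After flipping Y the toolpath is (7.272,133.877) → (54.488,135.312) → (84.358,178.538) → (193.440,41.139) → (117.800,65.515).

Shape 3 is a regular polygon drawn with `<polygon>`. Its stroke #ff00ff means cut at S887, F1169. After flipping Y the toolpath is (155.659,104.619) → (162.080,105.121) → (165.725,99.811) → (162.949,93.999) → (156.528,93.497) → (152.883,98.807) → (155.659,104.619), returning to the start.

Shape 4 is a rectangle drawn with `<path>`. Its stroke #ff00ff means cut at S887, F1169. After flipping Y the toolpath is (72.979,144.299) → (82.164,144.299) → (82.164,88.660) → (72.979,88.660) → (72.979,144.299), returning to the start.

Shape 5 is a closed polygon drawn with `<path>`. Its stroke #ff00ff means cut at S887, F1169. After flipping Y the toolpath is (11.358,167.697) → (35.620,50.981) → (72.737,75.309) → (11.358,167.697), returning to the start.

Shape 6 is a rectangle drawn with `<rect>`. Its stroke #ff00ff means cut at S887, F1169. After flipping Y the toolpath is (59.361,130.525) → (98.848,130.525) → (98.848,114.225) → (59.361,114.225) → (59.361,130.525), returning to the start.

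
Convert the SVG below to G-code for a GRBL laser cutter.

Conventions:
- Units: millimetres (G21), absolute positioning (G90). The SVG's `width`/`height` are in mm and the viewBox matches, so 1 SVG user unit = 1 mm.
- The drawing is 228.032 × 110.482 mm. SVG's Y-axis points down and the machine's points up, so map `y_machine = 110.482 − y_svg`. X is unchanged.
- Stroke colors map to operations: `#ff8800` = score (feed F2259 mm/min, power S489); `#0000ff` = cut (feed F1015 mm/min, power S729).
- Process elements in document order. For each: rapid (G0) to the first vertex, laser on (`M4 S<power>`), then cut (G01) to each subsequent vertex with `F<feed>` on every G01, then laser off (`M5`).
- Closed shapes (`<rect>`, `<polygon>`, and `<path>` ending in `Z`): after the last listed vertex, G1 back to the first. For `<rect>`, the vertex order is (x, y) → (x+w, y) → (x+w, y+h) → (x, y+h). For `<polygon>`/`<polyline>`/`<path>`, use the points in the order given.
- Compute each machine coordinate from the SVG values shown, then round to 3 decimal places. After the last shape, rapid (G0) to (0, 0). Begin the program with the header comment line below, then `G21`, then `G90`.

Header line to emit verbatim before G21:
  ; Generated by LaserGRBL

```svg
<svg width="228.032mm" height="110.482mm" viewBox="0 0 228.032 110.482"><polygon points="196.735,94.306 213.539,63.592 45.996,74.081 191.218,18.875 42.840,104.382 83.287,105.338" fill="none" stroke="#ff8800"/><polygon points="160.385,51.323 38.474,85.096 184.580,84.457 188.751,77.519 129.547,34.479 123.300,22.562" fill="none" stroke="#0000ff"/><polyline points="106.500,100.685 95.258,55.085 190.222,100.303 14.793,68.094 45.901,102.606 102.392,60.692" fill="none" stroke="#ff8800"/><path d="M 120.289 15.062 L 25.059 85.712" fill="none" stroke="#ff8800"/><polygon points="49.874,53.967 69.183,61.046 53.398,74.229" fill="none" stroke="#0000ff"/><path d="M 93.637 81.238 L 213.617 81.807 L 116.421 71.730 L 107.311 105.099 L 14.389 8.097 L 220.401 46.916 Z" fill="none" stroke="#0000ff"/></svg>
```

viewBox `0 0 228.032 110.482` with mm width/height → 1 unit = 1 mm. Flip: y_m = 110.482 − y_svg.

**Shape 1** — `<polygon>` closed polygon, stroke `#ff8800` → score (S489, F2259). Machine vertices: (196.735,16.176) → (213.539,46.890) → (45.996,36.401) → (191.218,91.607) → (42.840,6.100) → (83.287,5.144) → (196.735,16.176). Closed: final G1 returns to the first vertex.

**Shape 2** — `<polygon>` closed polygon, stroke `#0000ff` → cut (S729, F1015). Machine vertices: (160.385,59.159) → (38.474,25.386) → (184.580,26.025) → (188.751,32.963) → (129.547,76.003) → (123.300,87.920) → (160.385,59.159). Closed: final G1 returns to the first vertex.

**Shape 3** — `<polyline>` open polyline, stroke `#ff8800` → score (S489, F2259). Machine vertices: (106.500,9.797) → (95.258,55.397) → (190.222,10.179) → (14.793,42.388) → (45.901,7.876) → (102.392,49.790). Open path.

**Shape 4** — `<path>` line segment, stroke `#ff8800` → score (S489, F2259). Machine vertices: (120.289,95.420) → (25.059,24.770). Open path.

**Shape 5** — `<polygon>` regular polygon, stroke `#0000ff` → cut (S729, F1015). Machine vertices: (49.874,56.515) → (69.183,49.436) → (53.398,36.253) → (49.874,56.515). Closed: final G1 returns to the first vertex.

**Shape 6** — `<path>` closed polygon, stroke `#0000ff` → cut (S729, F1015). Machine vertices: (93.637,29.244) → (213.617,28.675) → (116.421,38.752) → (107.311,5.383) → (14.389,102.385) → (220.401,63.566) → (93.637,29.244). Closed: final G1 returns to the first vertex.

; Generated by LaserGRBL
G21
G90
G0 X196.735 Y16.176
M4 S489
G01 X213.539 Y46.890 F2259
G01 X45.996 Y36.401 F2259
G01 X191.218 Y91.607 F2259
G01 X42.840 Y6.100 F2259
G01 X83.287 Y5.144 F2259
G01 X196.735 Y16.176 F2259
M5
G0 X160.385 Y59.159
M4 S729
G01 X38.474 Y25.386 F1015
G01 X184.580 Y26.025 F1015
G01 X188.751 Y32.963 F1015
G01 X129.547 Y76.003 F1015
G01 X123.300 Y87.920 F1015
G01 X160.385 Y59.159 F1015
M5
G0 X106.500 Y9.797
M4 S489
G01 X95.258 Y55.397 F2259
G01 X190.222 Y10.179 F2259
G01 X14.793 Y42.388 F2259
G01 X45.901 Y7.876 F2259
G01 X102.392 Y49.790 F2259
M5
G0 X120.289 Y95.420
M4 S489
G01 X25.059 Y24.770 F2259
M5
G0 X49.874 Y56.515
M4 S729
G01 X69.183 Y49.436 F1015
G01 X53.398 Y36.253 F1015
G01 X49.874 Y56.515 F1015
M5
G0 X93.637 Y29.244
M4 S729
G01 X213.617 Y28.675 F1015
G01 X116.421 Y38.752 F1015
G01 X107.311 Y5.383 F1015
G01 X14.389 Y102.385 F1015
G01 X220.401 Y63.566 F1015
G01 X93.637 Y29.244 F1015
M5
G0 X0.000 Y0.000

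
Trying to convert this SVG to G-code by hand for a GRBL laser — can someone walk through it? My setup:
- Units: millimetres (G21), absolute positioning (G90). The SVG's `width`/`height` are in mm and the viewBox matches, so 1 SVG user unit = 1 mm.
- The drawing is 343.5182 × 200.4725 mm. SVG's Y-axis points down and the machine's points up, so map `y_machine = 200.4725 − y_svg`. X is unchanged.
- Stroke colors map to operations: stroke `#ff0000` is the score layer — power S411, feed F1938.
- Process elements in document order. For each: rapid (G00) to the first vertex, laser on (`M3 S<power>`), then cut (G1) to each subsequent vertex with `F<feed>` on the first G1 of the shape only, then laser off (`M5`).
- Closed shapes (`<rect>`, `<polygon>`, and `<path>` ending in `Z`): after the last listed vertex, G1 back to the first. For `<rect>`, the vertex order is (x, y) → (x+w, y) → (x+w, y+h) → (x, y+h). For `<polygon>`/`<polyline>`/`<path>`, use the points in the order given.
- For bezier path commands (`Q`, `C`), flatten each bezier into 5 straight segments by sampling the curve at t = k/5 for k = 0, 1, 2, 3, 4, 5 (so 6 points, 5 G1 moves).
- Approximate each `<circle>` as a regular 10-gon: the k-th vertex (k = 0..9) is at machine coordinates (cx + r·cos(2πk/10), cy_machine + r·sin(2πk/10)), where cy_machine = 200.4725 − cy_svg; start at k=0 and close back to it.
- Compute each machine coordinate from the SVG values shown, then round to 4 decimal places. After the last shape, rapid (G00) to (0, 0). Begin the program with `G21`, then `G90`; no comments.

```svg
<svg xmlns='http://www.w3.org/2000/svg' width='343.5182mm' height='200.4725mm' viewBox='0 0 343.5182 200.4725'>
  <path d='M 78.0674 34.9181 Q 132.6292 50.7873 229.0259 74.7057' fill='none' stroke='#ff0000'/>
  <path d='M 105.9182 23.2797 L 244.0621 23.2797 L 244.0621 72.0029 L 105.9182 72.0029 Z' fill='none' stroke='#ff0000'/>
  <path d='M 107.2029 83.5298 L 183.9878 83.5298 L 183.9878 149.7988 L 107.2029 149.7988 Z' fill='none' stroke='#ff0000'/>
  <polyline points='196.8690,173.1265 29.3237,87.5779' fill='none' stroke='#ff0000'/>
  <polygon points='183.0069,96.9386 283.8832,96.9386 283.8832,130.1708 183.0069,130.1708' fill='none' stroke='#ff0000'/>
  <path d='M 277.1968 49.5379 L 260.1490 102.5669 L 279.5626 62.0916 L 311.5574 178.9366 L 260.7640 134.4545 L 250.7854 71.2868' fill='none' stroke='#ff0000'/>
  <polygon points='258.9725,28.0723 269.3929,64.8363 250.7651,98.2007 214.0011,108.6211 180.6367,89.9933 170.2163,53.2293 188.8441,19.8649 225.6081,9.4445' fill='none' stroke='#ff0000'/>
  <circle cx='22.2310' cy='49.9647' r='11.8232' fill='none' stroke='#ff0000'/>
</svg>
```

viewBox `0 0 343.5182 200.4725` with mm width/height → 1 unit = 1 mm. Flip: y_m = 200.4725 − y_svg.

**Shape 1** — `<path>` quadratic bezier, stroke `#ff0000` → score (S411, F1938). Control points (SVG): P0=(78.0674,34.9181), P1=(132.6292,50.7873), P2=(229.0259,74.7057); sampled at t=k/5. Machine vertices: (78.0674,165.5544) → (101.5655,158.8848) → (128.4104,151.5712) → (158.6021,143.6136) → (192.1406,135.0122) → (229.0259,125.7668). Open path.

**Shape 2** — `<path>` rectangle, stroke `#ff0000` → score (S411, F1938). Machine vertices: (105.9182,177.1928) → (244.0621,177.1928) → (244.0621,128.4696) → (105.9182,128.4696) → (105.9182,177.1928). Closed: final G1 returns to the first vertex.

**Shape 3** — `<path>` rectangle, stroke `#ff0000` → score (S411, F1938). Machine vertices: (107.2029,116.9427) → (183.9878,116.9427) → (183.9878,50.6737) → (107.2029,50.6737) → (107.2029,116.9427). Closed: final G1 returns to the first vertex.

**Shape 4** — `<polyline>` line segment, stroke `#ff0000` → score (S411, F1938). Machine vertices: (196.8690,27.3460) → (29.3237,112.8946). Open path.

**Shape 5** — `<polygon>` rectangle, stroke `#ff0000` → score (S411, F1938). Machine vertices: (183.0069,103.5339) → (283.8832,103.5339) → (283.8832,70.3017) → (183.0069,70.3017) → (183.0069,103.5339). Closed: final G1 returns to the first vertex.

**Shape 6** — `<path>` open polyline, stroke `#ff0000` → score (S411, F1938). Machine vertices: (277.1968,150.9346) → (260.1490,97.9056) → (279.5626,138.3809) → (311.5574,21.5359) → (260.7640,66.0180) → (250.7854,129.1857). Open path.

**Shape 7** — `<polygon>` regular polygon, stroke `#ff0000` → score (S411, F1938). Machine vertices: (258.9725,172.4002) → (269.3929,135.6362) → (250.7651,102.2718) → (214.0011,91.8514) → (180.6367,110.4792) → (170.2163,147.2432) → (188.8441,180.6076) → (225.6081,191.0280) → (258.9725,172.4002). Closed: final G1 returns to the first vertex.

**Shape 8** — `<circle>` circle, stroke `#ff0000` → score (S411, F1938). Machine vertices: (34.0542,150.5078) → (31.7962,157.4573) → (25.8846,161.7523) → (18.5774,161.7523) → (12.6658,157.4573) → (10.4078,150.5078) → (12.6658,143.5583) → (18.5774,139.2633) → (25.8846,139.2633) → (31.7962,143.5583) → (34.0542,150.5078). Closed: final G1 returns to the first vertex.

G21
G90
G00 X78.0674 Y165.5544
M3 S411
G1 X101.5655 Y158.8848 F1938
G1 X128.4104 Y151.5712
G1 X158.6021 Y143.6136
G1 X192.1406 Y135.0122
G1 X229.0259 Y125.7668
M5
G00 X105.9182 Y177.1928
M3 S411
G1 X244.0621 Y177.1928 F1938
G1 X244.0621 Y128.4696
G1 X105.9182 Y128.4696
G1 X105.9182 Y177.1928
M5
G00 X107.2029 Y116.9427
M3 S411
G1 X183.9878 Y116.9427 F1938
G1 X183.9878 Y50.6737
G1 X107.2029 Y50.6737
G1 X107.2029 Y116.9427
M5
G00 X196.8690 Y27.3460
M3 S411
G1 X29.3237 Y112.8946 F1938
M5
G00 X183.0069 Y103.5339
M3 S411
G1 X283.8832 Y103.5339 F1938
G1 X283.8832 Y70.3017
G1 X183.0069 Y70.3017
G1 X183.0069 Y103.5339
M5
G00 X277.1968 Y150.9346
M3 S411
G1 X260.1490 Y97.9056 F1938
G1 X279.5626 Y138.3809
G1 X311.5574 Y21.5359
G1 X260.7640 Y66.0180
G1 X250.7854 Y129.1857
M5
G00 X258.9725 Y172.4002
M3 S411
G1 X269.3929 Y135.6362 F1938
G1 X250.7651 Y102.2718
G1 X214.0011 Y91.8514
G1 X180.6367 Y110.4792
G1 X170.2163 Y147.2432
G1 X188.8441 Y180.6076
G1 X225.6081 Y191.0280
G1 X258.9725 Y172.4002
M5
G00 X34.0542 Y150.5078
M3 S411
G1 X31.7962 Y157.4573 F1938
G1 X25.8846 Y161.7523
G1 X18.5774 Y161.7523
G1 X12.6658 Y157.4573
G1 X10.4078 Y150.5078
G1 X12.6658 Y143.5583
G1 X18.5774 Y139.2633
G1 X25.8846 Y139.2633
G1 X31.7962 Y143.5583
G1 X34.0542 Y150.5078
M5
G00 X0.0000 Y0.0000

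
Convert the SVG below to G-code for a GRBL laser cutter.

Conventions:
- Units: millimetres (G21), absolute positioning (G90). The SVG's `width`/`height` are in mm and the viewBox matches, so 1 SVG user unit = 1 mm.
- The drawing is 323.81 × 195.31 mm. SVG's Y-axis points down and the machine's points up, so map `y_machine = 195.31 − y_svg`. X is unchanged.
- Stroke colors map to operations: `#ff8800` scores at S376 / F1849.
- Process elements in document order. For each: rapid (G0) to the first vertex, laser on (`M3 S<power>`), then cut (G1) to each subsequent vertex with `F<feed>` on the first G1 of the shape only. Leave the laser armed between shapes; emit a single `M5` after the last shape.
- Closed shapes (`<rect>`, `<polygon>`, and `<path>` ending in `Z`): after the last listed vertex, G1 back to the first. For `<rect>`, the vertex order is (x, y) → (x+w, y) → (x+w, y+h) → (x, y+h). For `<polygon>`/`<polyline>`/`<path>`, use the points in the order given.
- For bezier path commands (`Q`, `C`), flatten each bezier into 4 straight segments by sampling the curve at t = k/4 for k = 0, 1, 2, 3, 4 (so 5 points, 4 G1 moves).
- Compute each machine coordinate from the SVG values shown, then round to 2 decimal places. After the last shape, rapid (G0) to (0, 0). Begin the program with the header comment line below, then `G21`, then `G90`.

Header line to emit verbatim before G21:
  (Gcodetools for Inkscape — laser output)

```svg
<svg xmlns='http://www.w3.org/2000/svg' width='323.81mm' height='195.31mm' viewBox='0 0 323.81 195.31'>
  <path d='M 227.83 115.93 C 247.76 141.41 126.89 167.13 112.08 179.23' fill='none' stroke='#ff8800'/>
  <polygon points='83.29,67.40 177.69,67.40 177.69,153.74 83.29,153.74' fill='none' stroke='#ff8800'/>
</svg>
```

(Gcodetools for Inkscape — laser output)
G21
G90
G0 X227.83 Y79.38
M3 S376
G1 X220.23 Y60.44 F1849
G1 X182.98 Y42.71
G1 X139.22 Y27.49
G1 X112.08 Y16.08
G0 X83.29 Y127.91
M3 S376
G1 X177.69 Y127.91 F1849
G1 X177.69 Y41.57
G1 X83.29 Y41.57
G1 X83.29 Y127.91
M5
G0 X0.00 Y0.00

Since the viewBox matches the mm dimensions, user units are millimetres directly. The only transform is the Y-flip y_m = 195.31 − y_svg.

Shape 1 is a cubic bezier drawn with `<path>`. Its stroke #ff8800 means score at S376, F1849. After flipping Y the toolpath is (227.83,79.38) → (220.23,60.44) → (182.98,42.71) → (139.22,27.49) → (112.08,16.08).

Shape 2 is a rectangle drawn with `<polygon>`. Its stroke #ff8800 means score at S376, F1849. After flipping Y the toolpath is (83.29,127.91) → (177.69,127.91) → (177.69,41.57) → (83.29,41.57) → (83.29,127.91), returning to the start.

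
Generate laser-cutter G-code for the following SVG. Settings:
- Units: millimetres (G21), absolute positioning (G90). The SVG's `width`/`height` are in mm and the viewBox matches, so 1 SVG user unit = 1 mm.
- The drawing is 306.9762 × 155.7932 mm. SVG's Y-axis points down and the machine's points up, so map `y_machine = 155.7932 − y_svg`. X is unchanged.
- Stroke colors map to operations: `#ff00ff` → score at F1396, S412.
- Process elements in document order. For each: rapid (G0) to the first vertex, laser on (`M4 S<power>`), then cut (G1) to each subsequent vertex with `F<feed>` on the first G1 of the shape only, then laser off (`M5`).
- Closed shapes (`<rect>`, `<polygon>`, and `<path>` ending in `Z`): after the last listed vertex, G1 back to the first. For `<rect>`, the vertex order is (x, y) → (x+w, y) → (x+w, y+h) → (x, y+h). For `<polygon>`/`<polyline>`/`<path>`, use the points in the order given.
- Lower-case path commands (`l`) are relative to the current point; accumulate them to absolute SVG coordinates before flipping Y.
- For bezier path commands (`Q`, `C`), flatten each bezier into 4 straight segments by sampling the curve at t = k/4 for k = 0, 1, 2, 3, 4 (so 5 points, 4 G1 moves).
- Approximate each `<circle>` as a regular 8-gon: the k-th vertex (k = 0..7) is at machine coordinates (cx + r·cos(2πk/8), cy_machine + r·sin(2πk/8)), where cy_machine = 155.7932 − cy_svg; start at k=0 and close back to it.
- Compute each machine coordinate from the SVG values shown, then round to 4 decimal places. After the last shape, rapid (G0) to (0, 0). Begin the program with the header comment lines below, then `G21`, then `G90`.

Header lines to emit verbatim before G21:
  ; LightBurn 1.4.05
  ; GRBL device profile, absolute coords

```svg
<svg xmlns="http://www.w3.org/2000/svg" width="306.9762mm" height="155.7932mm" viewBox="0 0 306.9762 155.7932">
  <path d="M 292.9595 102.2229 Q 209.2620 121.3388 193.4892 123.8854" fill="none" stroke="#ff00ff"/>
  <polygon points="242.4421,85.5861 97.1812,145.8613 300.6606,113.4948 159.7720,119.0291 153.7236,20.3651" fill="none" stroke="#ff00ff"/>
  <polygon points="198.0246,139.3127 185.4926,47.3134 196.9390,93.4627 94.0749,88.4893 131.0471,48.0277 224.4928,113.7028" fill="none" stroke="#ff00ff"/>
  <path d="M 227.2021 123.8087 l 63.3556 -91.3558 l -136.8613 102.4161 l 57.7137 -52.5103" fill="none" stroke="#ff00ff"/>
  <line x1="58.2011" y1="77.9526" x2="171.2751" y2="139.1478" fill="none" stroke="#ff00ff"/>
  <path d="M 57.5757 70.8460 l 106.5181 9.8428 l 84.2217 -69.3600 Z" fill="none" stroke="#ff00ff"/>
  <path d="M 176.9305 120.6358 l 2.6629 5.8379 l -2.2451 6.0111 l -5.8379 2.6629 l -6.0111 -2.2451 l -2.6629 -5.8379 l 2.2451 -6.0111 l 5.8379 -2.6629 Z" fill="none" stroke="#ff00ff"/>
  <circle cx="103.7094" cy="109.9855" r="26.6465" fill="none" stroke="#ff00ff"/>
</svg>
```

1 u = 1 mm; y_m = 155.7932 − y.

[1] `<path>` quadratic bezier, #ff00ff→score S412 F1396: (292.9595,53.5703) → (255.3560,45.0479) → (226.2432,38.5967) → (205.6209,34.2167) → (193.4892,31.9078)

[2] `<polygon>` closed polygon, #ff00ff→score S412 F1396: (242.4421,70.2071) → (97.1812,9.9319) → (300.6606,42.2984) → (159.7720,36.7641) → (153.7236,135.4281) → (242.4421,70.2071) (closed)

[3] `<polygon>` closed polygon, #ff00ff→score S412 F1396: (198.0246,16.4805) → (185.4926,108.4798) → (196.9390,62.3305) → (94.0749,67.3039) → (131.0471,107.7655) → (224.4928,42.0904) → (198.0246,16.4805) (closed)

[4] `<path>` open polyline, #ff00ff→score S412 F1396: (227.2021,31.9845) → (290.5577,123.3403) → (153.6964,20.9242) → (211.4101,73.4345)

[5] `<line>` line segment, #ff00ff→score S412 F1396: (58.2011,77.8406) → (171.2751,16.6454)

[6] `<path>` closed polygon, #ff00ff→score S412 F1396: (57.5757,84.9472) → (164.0938,75.1044) → (248.3155,144.4644) → (57.5757,84.9472) (closed)

[7] `<path>` regular polygon, #ff00ff→score S412 F1396: (176.9305,35.1574) → (179.5934,29.3195) → (177.3483,23.3084) → (171.5104,20.6455) → (165.4993,22.8906) → (162.8364,28.7285) → (165.0815,34.7396) → (170.9194,37.4025) → (176.9305,35.1574) (closed)

[8] `<circle>` circle, #ff00ff→score S412 F1396: (130.3559,45.8077) → (122.5513,64.6496) → (103.7094,72.4542) → (84.8675,64.6496) → (77.0629,45.8077) → (84.8675,26.9658) → (103.7094,19.1612) → (122.5513,26.9658) → (130.3559,45.8077) (closed)

; LightBurn 1.4.05
; GRBL device profile, absolute coords
G21
G90
G0 X292.9595 Y53.5703
M4 S412
G1 X255.3560 Y45.0479 F1396
G1 X226.2432 Y38.5967
G1 X205.6209 Y34.2167
G1 X193.4892 Y31.9078
M5
G0 X242.4421 Y70.2071
M4 S412
G1 X97.1812 Y9.9319 F1396
G1 X300.6606 Y42.2984
G1 X159.7720 Y36.7641
G1 X153.7236 Y135.4281
G1 X242.4421 Y70.2071
M5
G0 X198.0246 Y16.4805
M4 S412
G1 X185.4926 Y108.4798 F1396
G1 X196.9390 Y62.3305
G1 X94.0749 Y67.3039
G1 X131.0471 Y107.7655
G1 X224.4928 Y42.0904
G1 X198.0246 Y16.4805
M5
G0 X227.2021 Y31.9845
M4 S412
G1 X290.5577 Y123.3403 F1396
G1 X153.6964 Y20.9242
G1 X211.4101 Y73.4345
M5
G0 X58.2011 Y77.8406
M4 S412
G1 X171.2751 Y16.6454 F1396
M5
G0 X57.5757 Y84.9472
M4 S412
G1 X164.0938 Y75.1044 F1396
G1 X248.3155 Y144.4644
G1 X57.5757 Y84.9472
M5
G0 X176.9305 Y35.1574
M4 S412
G1 X179.5934 Y29.3195 F1396
G1 X177.3483 Y23.3084
G1 X171.5104 Y20.6455
G1 X165.4993 Y22.8906
G1 X162.8364 Y28.7285
G1 X165.0815 Y34.7396
G1 X170.9194 Y37.4025
G1 X176.9305 Y35.1574
M5
G0 X130.3559 Y45.8077
M4 S412
G1 X122.5513 Y64.6496 F1396
G1 X103.7094 Y72.4542
G1 X84.8675 Y64.6496
G1 X77.0629 Y45.8077
G1 X84.8675 Y26.9658
G1 X103.7094 Y19.1612
G1 X122.5513 Y26.9658
G1 X130.3559 Y45.8077
M5
G0 X0.0000 Y0.0000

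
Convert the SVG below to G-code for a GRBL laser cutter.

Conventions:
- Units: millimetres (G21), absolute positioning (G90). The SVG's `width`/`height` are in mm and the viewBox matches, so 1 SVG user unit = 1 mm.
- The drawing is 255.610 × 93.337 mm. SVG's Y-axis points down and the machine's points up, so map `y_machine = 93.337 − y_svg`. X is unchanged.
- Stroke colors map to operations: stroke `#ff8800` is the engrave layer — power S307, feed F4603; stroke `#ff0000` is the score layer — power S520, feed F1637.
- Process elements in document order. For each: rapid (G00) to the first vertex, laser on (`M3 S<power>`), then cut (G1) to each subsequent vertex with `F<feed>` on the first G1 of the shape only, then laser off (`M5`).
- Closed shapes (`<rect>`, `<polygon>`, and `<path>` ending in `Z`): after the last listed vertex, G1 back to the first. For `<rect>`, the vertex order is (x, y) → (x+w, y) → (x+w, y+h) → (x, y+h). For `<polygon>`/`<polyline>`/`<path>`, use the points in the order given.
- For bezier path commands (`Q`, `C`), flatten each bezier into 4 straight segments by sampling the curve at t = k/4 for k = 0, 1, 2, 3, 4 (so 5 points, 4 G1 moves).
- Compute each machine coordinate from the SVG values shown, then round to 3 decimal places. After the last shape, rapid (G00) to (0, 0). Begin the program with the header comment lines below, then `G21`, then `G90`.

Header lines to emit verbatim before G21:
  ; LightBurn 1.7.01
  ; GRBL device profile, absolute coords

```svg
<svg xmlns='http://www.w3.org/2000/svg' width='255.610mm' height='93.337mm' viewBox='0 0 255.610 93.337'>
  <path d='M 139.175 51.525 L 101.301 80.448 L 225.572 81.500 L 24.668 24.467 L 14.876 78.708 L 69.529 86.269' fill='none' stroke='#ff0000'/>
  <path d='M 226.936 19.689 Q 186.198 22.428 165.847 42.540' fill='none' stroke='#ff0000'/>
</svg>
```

; LightBurn 1.7.01
; GRBL device profile, absolute coords
G21
G90
G00 X139.175 Y41.812
M3 S520
G1 X101.301 Y12.889 F1637
G1 X225.572 Y11.837
G1 X24.668 Y68.870
G1 X14.876 Y14.629
G1 X69.529 Y7.068
M5
G00 X226.936 Y73.648
M3 S520
G1 X207.841 Y71.193 F1637
G1 X191.295 Y66.566
G1 X177.297 Y59.767
G1 X165.847 Y50.797
M5
G00 X0.000 Y0.000

viewBox `0 0 255.610 93.337` with mm width/height → 1 unit = 1 mm. Flip: y_m = 93.337 − y_svg.

**Shape 1** — `<path>` open polyline, stroke `#ff0000` → score (S520, F1637). Machine vertices: (139.175,41.812) → (101.301,12.889) → (225.572,11.837) → (24.668,68.870) → (14.876,14.629) → (69.529,7.068). Open path.

**Shape 2** — `<path>` quadratic bezier, stroke `#ff0000` → score (S520, F1637). Control points (SVG): P0=(226.936,19.689), P1=(186.198,22.428), P2=(165.847,42.540); sampled at t=k/4. Machine vertices: (226.936,73.648) → (207.841,71.193) → (191.295,66.566) → (177.297,59.767) → (165.847,50.797). Open path.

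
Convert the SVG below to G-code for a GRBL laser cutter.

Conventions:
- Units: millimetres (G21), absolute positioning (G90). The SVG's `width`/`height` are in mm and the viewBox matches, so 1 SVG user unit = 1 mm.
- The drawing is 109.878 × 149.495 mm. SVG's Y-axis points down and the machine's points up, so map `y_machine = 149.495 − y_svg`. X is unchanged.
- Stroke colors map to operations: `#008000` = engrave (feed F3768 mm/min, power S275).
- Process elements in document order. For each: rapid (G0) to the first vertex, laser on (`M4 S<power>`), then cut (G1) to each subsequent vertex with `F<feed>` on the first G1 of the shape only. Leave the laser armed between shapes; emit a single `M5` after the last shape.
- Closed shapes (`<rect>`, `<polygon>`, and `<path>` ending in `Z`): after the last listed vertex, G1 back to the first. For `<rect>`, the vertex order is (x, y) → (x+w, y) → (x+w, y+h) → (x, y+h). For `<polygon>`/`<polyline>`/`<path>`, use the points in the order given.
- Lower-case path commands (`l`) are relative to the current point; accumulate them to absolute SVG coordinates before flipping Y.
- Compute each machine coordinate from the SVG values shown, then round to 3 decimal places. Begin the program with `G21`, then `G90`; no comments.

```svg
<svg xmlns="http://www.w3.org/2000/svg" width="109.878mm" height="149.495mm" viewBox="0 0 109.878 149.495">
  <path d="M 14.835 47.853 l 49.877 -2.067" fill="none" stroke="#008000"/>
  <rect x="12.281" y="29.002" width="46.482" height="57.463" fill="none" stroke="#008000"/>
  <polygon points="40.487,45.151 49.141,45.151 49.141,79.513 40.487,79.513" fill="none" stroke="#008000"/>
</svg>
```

Since the viewBox matches the mm dimensions, user units are millimetres directly. The only transform is the Y-flip y_m = 149.495 − y_svg.

Shape 1 is a line segment drawn with `<path>`. Its stroke #008000 means engrave at S275, F3768. After flipping Y the toolpath is (14.835,101.642) → (64.712,103.709).

Shape 2 is a rectangle drawn with `<rect>`. Its stroke #008000 means engrave at S275, F3768. After flipping Y the toolpath is (12.281,120.493) → (58.763,120.493) → (58.763,63.030) → (12.281,63.030) → (12.281,120.493), returning to the start.

Shape 3 is a rectangle drawn with `<polygon>`. Its stroke #008000 means engrave at S275, F3768. After flipping Y the toolpath is (40.487,104.344) → (49.141,104.344) → (49.141,69.982) → (40.487,69.982) → (40.487,104.344), returning to the start.

G21
G90
G0 X14.835 Y101.642
M4 S275
G1 X64.712 Y103.709 F3768
G0 X12.281 Y120.493
M4 S275
G1 X58.763 Y120.493 F3768
G1 X58.763 Y63.030
G1 X12.281 Y63.030
G1 X12.281 Y120.493
G0 X40.487 Y104.344
M4 S275
G1 X49.141 Y104.344 F3768
G1 X49.141 Y69.982
G1 X40.487 Y69.982
G1 X40.487 Y104.344
M5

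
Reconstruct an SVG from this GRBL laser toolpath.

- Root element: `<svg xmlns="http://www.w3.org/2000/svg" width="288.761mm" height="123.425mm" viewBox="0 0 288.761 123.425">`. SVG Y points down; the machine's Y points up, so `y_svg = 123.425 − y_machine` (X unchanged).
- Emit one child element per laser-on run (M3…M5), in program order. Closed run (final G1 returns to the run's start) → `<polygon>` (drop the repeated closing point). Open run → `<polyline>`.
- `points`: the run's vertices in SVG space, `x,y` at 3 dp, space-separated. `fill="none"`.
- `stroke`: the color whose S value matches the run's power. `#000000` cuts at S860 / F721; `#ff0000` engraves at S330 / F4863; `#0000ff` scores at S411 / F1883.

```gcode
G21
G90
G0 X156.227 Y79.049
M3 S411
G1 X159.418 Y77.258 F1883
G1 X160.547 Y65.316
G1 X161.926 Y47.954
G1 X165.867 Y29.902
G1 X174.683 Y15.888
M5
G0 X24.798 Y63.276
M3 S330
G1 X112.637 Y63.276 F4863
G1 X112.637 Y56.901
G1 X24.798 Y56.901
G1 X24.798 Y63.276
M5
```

Machine Y-up, SVG Y-down with viewBox height 123.425, so y_svg = 123.425 − y_machine; X carries over.

Run 1: power S411 maps to stroke `#0000ff` (score). The run is open, so emit a `<polyline>` with points (Y-flipped): 156.227,44.376 159.418,46.167 160.547,58.109 161.926,75.471 165.867,93.523 174.683,107.537.

Run 2: the run's S330 means `#ff0000` (engrave). The run returns to its start, so emit a `<polygon>` with points (Y-flipped): 24.798,60.149 112.637,60.149 112.637,66.524 24.798,66.524.

<svg xmlns="http://www.w3.org/2000/svg" width="288.761mm" height="123.425mm" viewBox="0 0 288.761 123.425">
  <polyline points="156.227,44.376 159.418,46.167 160.547,58.109 161.926,75.471 165.867,93.523 174.683,107.537" fill="none" stroke="#0000ff"/>
  <polygon points="24.798,60.149 112.637,60.149 112.637,66.524 24.798,66.524" fill="none" stroke="#ff0000"/>
</svg>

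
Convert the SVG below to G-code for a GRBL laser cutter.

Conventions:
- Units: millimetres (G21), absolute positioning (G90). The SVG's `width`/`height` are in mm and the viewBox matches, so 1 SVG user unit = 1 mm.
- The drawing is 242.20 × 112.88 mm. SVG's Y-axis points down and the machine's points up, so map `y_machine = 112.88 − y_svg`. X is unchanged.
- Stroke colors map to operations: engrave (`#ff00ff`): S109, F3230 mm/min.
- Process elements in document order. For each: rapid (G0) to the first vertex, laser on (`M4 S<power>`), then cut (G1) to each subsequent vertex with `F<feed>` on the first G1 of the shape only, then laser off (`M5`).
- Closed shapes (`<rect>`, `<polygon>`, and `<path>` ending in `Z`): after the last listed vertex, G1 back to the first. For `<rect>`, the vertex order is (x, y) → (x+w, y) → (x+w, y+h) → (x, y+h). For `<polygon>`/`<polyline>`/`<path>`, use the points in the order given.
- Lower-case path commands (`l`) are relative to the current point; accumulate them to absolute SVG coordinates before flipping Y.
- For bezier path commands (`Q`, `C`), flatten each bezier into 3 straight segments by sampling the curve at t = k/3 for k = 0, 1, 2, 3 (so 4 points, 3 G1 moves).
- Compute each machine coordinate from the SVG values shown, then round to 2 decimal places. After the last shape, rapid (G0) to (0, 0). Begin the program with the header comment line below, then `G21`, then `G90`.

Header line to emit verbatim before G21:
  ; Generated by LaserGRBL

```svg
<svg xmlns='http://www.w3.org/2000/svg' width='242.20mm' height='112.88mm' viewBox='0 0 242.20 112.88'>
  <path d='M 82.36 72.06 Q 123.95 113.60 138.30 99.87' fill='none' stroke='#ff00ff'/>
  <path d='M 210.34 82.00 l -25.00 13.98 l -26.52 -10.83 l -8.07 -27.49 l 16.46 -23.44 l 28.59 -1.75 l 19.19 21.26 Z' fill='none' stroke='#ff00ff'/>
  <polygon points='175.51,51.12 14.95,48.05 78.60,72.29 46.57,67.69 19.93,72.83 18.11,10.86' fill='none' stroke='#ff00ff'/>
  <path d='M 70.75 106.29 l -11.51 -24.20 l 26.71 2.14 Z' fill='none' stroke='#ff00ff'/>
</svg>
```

1 u = 1 mm; y_m = 112.88 − y.

[1] `<path>` quadratic bezier, #ff00ff→engrave S109 F3230: (82.36,40.82) → (107.06,19.27) → (125.71,10.00) → (138.30,13.01)

[2] `<path>` regular polygon, #ff00ff→engrave S109 F3230: (210.34,30.88) → (185.34,16.90) → (158.82,27.73) → (150.75,55.22) → (167.21,78.66) → (195.80,80.41) → (214.99,59.15) → (210.34,30.88) (closed)

[3] `<polygon>` closed polygon, #ff00ff→engrave S109 F3230: (175.51,61.76) → (14.95,64.83) → (78.60,40.59) → (46.57,45.19) → (19.93,40.05) → (18.11,102.02) → (175.51,61.76) (closed)

[4] `<path>` regular polygon, #ff00ff→engrave S109 F3230: (70.75,6.59) → (59.24,30.79) → (85.95,28.65) → (70.75,6.59) (closed)

; Generated by LaserGRBL
G21
G90
G0 X82.36 Y40.82
M4 S109
G1 X107.06 Y19.27 F3230
G1 X125.71 Y10.00
G1 X138.30 Y13.01
M5
G0 X210.34 Y30.88
M4 S109
G1 X185.34 Y16.90 F3230
G1 X158.82 Y27.73
G1 X150.75 Y55.22
G1 X167.21 Y78.66
G1 X195.80 Y80.41
G1 X214.99 Y59.15
G1 X210.34 Y30.88
M5
G0 X175.51 Y61.76
M4 S109
G1 X14.95 Y64.83 F3230
G1 X78.60 Y40.59
G1 X46.57 Y45.19
G1 X19.93 Y40.05
G1 X18.11 Y102.02
G1 X175.51 Y61.76
M5
G0 X70.75 Y6.59
M4 S109
G1 X59.24 Y30.79 F3230
G1 X85.95 Y28.65
G1 X70.75 Y6.59
M5
G0 X0.00 Y0.00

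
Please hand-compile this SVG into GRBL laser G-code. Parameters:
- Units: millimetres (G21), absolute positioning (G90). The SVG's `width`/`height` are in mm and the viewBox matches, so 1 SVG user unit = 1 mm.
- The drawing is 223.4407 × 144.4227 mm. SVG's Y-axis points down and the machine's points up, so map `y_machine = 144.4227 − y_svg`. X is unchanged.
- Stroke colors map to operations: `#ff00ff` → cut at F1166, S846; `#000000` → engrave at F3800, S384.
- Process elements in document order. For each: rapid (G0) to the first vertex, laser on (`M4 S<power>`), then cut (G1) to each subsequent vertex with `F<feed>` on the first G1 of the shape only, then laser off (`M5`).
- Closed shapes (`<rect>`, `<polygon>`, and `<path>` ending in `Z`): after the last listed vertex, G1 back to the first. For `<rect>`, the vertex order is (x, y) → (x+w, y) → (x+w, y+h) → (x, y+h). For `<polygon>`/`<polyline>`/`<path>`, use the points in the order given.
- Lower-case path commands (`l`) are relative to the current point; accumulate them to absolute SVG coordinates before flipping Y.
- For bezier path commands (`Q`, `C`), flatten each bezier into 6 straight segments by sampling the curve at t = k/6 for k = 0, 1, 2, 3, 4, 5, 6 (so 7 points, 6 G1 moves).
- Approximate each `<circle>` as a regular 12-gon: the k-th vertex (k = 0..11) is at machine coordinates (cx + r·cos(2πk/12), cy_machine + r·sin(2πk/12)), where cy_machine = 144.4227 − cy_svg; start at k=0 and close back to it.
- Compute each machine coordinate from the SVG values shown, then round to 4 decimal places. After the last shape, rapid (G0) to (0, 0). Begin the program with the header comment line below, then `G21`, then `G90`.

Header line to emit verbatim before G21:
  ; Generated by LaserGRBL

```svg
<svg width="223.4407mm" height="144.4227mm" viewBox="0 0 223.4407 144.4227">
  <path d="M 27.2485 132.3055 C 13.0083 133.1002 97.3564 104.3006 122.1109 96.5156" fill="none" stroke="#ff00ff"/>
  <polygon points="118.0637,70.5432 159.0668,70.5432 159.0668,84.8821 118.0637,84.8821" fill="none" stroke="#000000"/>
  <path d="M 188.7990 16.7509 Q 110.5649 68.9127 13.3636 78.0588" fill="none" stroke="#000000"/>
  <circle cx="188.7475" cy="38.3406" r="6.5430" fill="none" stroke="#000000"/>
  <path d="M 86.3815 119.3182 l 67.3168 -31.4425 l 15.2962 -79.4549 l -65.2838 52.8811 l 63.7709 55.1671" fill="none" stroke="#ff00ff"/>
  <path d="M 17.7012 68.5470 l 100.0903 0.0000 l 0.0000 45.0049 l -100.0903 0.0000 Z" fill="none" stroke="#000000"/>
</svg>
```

1 u = 1 mm; y_m = 144.4227 − y.

[1] `<path>` cubic bezier, #ff00ff→cut S846 F1166: (27.2485,12.1172) → (27.6118,13.9517) → (40.0125,19.3129) → (60.0567,26.7948) → (83.3505,34.9916) → (105.4998,42.4977) → (122.1109,47.9071)

[2] `<polygon>` rectangle, #000000→engrave S384 F3800: (118.0637,73.8795) → (159.0668,73.8795) → (159.0668,59.5406) → (118.0637,59.5406) → (118.0637,73.8795) (closed)

[3] `<path>` quadratic bezier, #000000→engrave S384 F3800: (188.7990,127.6718) → (162.1941,111.4794) → (134.5355,97.6768) → (105.8231,86.2639) → (76.0570,77.2408) → (45.2372,70.6075) → (13.3636,66.3639)

[4] `<circle>` circle, #000000→engrave S384 F3800: (195.2905,106.0821) → (194.4139,109.3536) → (192.0190,111.7485) → (188.7475,112.6251) → (185.4760,111.7485) → (183.0811,109.3536) → (182.2045,106.0821) → (183.0811,102.8106) → (185.4760,100.4157) → (188.7475,99.5391) → (192.0190,100.4157) → (194.4139,102.8106) → (195.2905,106.0821) (closed)

[5] `<path>` open polyline, #ff00ff→cut S846 F1166: (86.3815,25.1045) → (153.6983,56.5470) → (168.9945,136.0019) → (103.7107,83.1208) → (167.4816,27.9537)

[6] `<path>` rectangle, #000000→engrave S384 F3800: (17.7012,75.8757) → (117.7915,75.8757) → (117.7915,30.8708) → (17.7012,30.8708) → (17.7012,75.8757) (closed)

; Generated by LaserGRBL
G21
G90
G0 X27.2485 Y12.1172
M4 S846
G1 X27.6118 Y13.9517 F1166
G1 X40.0125 Y19.3129
G1 X60.0567 Y26.7948
G1 X83.3505 Y34.9916
G1 X105.4998 Y42.4977
G1 X122.1109 Y47.9071
M5
G0 X118.0637 Y73.8795
M4 S384
G1 X159.0668 Y73.8795 F3800
G1 X159.0668 Y59.5406
G1 X118.0637 Y59.5406
G1 X118.0637 Y73.8795
M5
G0 X188.7990 Y127.6718
M4 S384
G1 X162.1941 Y111.4794 F3800
G1 X134.5355 Y97.6768
G1 X105.8231 Y86.2639
G1 X76.0570 Y77.2408
G1 X45.2372 Y70.6075
G1 X13.3636 Y66.3639
M5
G0 X195.2905 Y106.0821
M4 S384
G1 X194.4139 Y109.3536 F3800
G1 X192.0190 Y111.7485
G1 X188.7475 Y112.6251
G1 X185.4760 Y111.7485
G1 X183.0811 Y109.3536
G1 X182.2045 Y106.0821
G1 X183.0811 Y102.8106
G1 X185.4760 Y100.4157
G1 X188.7475 Y99.5391
G1 X192.0190 Y100.4157
G1 X194.4139 Y102.8106
G1 X195.2905 Y106.0821
M5
G0 X86.3815 Y25.1045
M4 S846
G1 X153.6983 Y56.5470 F1166
G1 X168.9945 Y136.0019
G1 X103.7107 Y83.1208
G1 X167.4816 Y27.9537
M5
G0 X17.7012 Y75.8757
M4 S384
G1 X117.7915 Y75.8757 F3800
G1 X117.7915 Y30.8708
G1 X17.7012 Y30.8708
G1 X17.7012 Y75.8757
M5
G0 X0.0000 Y0.0000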